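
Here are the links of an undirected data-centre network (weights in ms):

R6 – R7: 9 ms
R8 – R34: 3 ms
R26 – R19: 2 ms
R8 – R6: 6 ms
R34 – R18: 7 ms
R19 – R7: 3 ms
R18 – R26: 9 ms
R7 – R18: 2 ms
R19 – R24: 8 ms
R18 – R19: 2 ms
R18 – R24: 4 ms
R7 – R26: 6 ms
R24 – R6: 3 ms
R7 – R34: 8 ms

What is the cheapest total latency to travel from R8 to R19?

12 ms

Shortest distances from R8:
R8: 0
R34: 3  (via R8)
R6: 6  (via R8)
R24: 9  (via R6)
R18: 10  (via R34)
R7: 11  (via R34)
R19: 12  (via R18)
Shortest route: R8 → R34 → R18 → R19 = 12 ms.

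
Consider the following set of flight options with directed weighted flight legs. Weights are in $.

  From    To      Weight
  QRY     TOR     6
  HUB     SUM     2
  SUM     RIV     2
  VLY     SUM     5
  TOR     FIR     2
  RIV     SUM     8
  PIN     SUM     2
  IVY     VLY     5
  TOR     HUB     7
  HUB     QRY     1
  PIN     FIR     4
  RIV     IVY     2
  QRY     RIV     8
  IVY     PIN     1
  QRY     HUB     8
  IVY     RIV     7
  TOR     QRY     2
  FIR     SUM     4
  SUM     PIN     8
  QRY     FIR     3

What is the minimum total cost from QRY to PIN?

$11

Enumerating some paths:
QRY - RIV - IVY - PIN: 8+2+1 = 11
QRY - FIR - SUM - RIV - IVY - PIN: 3+4+2+2+1 = 12
The minimum is $11 via QRY - RIV - IVY - PIN.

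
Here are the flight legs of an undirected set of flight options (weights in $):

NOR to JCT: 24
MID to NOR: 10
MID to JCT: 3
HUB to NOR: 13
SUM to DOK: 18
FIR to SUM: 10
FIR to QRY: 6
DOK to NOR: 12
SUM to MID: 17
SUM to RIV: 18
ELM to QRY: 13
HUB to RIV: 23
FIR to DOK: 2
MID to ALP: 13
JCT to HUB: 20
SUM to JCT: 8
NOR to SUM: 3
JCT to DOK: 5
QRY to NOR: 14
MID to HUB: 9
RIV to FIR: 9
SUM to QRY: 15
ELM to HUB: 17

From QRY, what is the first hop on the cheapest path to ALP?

Compare a few routes:
QRY–NOR–MID–ALP: 14+10+13 = 37
QRY–FIR–SUM–JCT–MID–ALP: 6+10+8+3+13 = 40
QRY–SUM–JCT–MID–ALP: 15+8+3+13 = 39
QRY–FIR–DOK–JCT–MID–ALP: 6+2+5+3+13 = 29
The minimum is $29 via QRY–FIR–DOK–JCT–MID–ALP.
So from QRY the first move is to FIR.

FIR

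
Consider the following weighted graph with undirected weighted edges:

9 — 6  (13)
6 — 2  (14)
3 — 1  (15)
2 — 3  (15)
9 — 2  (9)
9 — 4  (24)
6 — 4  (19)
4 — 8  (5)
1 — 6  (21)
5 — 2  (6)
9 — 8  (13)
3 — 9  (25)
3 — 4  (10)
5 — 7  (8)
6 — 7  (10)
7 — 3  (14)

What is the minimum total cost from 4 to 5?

Settle nodes by increasing distance from 4:
4: 0
8: 5  (via 4)
3: 10  (via 4)
9: 18  (via 8)
6: 19  (via 4)
7: 24  (via 3)
1: 25  (via 3)
2: 25  (via 3)
5: 31  (via 2)
Shortest route: 4 → 3 → 2 → 5 = 31.

31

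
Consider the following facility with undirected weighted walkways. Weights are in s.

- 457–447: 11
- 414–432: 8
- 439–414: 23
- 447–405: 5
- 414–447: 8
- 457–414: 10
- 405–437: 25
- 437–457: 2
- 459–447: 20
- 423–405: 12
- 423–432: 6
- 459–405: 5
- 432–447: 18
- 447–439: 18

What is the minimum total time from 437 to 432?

Candidate routes:
437–457–447–405–423–432: 2+11+5+12+6 = 36
437–457–447–414–432: 2+11+8+8 = 29
437–457–447–432: 2+11+18 = 31
437–457–414–432: 2+10+8 = 20
Cheapest is 437–457–414–432 at 20 s.

20 s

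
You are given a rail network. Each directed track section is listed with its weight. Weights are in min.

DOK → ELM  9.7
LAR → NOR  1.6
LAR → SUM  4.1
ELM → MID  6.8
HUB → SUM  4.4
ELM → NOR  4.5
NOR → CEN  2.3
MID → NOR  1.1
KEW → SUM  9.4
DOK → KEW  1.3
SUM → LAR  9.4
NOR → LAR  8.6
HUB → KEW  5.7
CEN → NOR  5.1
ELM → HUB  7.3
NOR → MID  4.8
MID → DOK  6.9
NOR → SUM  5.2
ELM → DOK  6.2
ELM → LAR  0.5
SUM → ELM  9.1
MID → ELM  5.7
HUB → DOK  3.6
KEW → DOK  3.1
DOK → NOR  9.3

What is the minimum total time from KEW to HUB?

Running Dijkstra from KEW:
KEW: 0
DOK: 3.1  (via KEW)
SUM: 9.4  (via KEW)
NOR: 12.4  (via DOK)
ELM: 12.8  (via DOK)
LAR: 13.3  (via ELM)
CEN: 14.7  (via NOR)
MID: 17.2  (via NOR)
HUB: 20.1  (via ELM)
Shortest route: KEW–DOK–ELM–HUB = 20.1 min.

20.1 min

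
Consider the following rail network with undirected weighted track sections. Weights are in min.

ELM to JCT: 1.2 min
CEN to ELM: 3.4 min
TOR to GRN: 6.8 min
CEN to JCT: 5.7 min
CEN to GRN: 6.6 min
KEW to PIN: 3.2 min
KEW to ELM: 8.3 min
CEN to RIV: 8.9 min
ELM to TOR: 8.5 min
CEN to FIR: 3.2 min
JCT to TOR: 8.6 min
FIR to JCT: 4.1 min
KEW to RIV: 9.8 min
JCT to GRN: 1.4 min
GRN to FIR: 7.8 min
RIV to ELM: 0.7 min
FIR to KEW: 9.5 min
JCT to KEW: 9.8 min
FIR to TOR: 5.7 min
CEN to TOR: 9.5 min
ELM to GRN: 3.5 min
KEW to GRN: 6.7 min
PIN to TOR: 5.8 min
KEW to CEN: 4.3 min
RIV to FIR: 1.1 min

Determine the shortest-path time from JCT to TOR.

Compare a few routes:
JCT → ELM → RIV → FIR → TOR: 1.2+0.7+1.1+5.7 = 8.7
JCT → GRN → TOR: 1.4+6.8 = 8.2
JCT → TOR: 8.6 = 8.6
Cheapest is JCT → GRN → TOR at 8.2 min.

8.2 min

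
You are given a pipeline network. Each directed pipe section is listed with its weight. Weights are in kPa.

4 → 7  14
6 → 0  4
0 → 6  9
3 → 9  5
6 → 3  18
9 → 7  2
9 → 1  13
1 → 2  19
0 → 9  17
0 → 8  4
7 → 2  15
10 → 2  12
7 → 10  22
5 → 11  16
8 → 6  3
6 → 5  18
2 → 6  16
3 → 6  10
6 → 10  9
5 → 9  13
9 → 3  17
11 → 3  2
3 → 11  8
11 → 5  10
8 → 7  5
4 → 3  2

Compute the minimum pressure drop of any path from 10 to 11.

54 kPa

Enumerating some paths:
10 - 2 - 6 - 5 - 11: 12+16+18+16 = 62
10 - 2 - 6 - 0 - 9 - 3 - 11: 12+16+4+17+17+8 = 74
10 - 2 - 6 - 3 - 11: 12+16+18+8 = 54
Cheapest is 10 - 2 - 6 - 3 - 11 at 54 kPa.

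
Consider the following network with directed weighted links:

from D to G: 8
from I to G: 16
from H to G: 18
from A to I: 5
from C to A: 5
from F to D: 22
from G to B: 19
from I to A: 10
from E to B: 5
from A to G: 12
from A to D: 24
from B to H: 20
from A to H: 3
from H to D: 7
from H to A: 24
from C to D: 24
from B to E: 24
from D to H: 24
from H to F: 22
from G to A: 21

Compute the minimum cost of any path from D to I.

34

Settle nodes by increasing distance from D:
D: 0
G: 8  (via D)
H: 24  (via D)
B: 27  (via G)
A: 29  (via G)
I: 34  (via A)
Shortest route: D → G → A → I = 34.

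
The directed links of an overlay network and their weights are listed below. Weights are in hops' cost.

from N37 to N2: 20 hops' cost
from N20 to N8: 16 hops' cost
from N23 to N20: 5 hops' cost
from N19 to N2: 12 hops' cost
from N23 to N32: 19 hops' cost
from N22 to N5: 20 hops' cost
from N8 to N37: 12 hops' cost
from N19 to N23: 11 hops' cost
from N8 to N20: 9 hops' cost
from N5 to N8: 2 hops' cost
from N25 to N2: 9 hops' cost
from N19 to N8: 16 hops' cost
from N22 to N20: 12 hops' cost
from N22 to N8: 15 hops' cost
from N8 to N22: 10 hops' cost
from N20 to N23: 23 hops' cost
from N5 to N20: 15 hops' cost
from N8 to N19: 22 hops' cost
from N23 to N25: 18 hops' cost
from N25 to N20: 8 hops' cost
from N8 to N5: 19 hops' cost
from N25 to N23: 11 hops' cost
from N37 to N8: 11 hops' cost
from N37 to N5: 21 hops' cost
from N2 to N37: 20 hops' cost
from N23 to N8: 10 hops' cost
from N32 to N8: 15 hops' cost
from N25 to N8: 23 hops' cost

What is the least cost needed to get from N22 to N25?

Running Dijkstra from N22:
N22: 0
N20: 12  (via N22)
N8: 15  (via N22)
N5: 20  (via N22)
N37: 27  (via N8)
N23: 35  (via N20)
N19: 37  (via N8)
N2: 47  (via N37)
N25: 53  (via N23)
Shortest route: N22 → N20 → N23 → N25 = 53 hops' cost.

53 hops' cost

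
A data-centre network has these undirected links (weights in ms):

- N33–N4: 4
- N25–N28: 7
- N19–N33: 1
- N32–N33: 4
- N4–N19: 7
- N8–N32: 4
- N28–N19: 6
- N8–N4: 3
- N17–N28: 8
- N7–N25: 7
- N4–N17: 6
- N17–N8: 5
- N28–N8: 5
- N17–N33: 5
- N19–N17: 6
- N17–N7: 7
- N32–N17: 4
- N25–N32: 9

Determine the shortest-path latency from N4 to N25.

Settle nodes by increasing distance from N4:
N4: 0
N8: 3  (via N4)
N33: 4  (via N4)
N19: 5  (via N33)
N17: 6  (via N4)
N32: 7  (via N8)
N28: 8  (via N8)
N7: 13  (via N17)
N25: 15  (via N28)
Shortest route: N4 → N8 → N28 → N25 = 15 ms.

15 ms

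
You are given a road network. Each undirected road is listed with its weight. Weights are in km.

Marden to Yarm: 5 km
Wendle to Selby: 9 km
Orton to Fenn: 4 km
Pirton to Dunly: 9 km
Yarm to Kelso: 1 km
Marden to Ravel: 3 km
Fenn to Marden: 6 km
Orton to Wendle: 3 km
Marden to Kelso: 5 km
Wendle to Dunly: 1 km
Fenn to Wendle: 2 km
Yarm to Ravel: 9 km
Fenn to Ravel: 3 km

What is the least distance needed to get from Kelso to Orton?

Enumerating some paths:
Kelso–Yarm–Marden–Ravel–Fenn–Orton: 1+5+3+3+4 = 16
Kelso–Marden–Ravel–Fenn–Wendle–Orton: 5+3+3+2+3 = 16
Kelso–Marden–Fenn–Wendle–Orton: 5+6+2+3 = 16
Kelso–Marden–Fenn–Orton: 5+6+4 = 15
Cheapest is Kelso–Marden–Fenn–Orton at 15 km.

15 km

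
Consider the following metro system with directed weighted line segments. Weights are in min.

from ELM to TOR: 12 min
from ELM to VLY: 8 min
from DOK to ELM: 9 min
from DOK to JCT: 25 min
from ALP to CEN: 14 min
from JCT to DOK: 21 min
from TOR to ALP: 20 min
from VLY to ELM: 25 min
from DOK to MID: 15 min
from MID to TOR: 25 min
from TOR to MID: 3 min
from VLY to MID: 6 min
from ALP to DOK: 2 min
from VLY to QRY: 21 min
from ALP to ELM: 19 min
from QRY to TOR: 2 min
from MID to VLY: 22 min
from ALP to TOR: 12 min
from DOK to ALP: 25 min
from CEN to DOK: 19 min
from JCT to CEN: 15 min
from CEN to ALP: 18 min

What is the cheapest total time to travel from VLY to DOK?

45 min

Running Dijkstra from VLY:
VLY: 0
MID: 6  (via VLY)
QRY: 21  (via VLY)
TOR: 23  (via QRY)
ELM: 25  (via VLY)
ALP: 43  (via TOR)
DOK: 45  (via ALP)
Shortest route: VLY–QRY–TOR–ALP–DOK = 45 min.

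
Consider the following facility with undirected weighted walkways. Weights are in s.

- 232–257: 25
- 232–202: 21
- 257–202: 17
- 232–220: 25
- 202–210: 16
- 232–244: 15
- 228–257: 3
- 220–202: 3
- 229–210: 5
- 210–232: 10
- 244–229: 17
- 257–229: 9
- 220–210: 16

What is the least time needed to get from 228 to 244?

Running Dijkstra from 228:
228: 0
257: 3  (via 228)
229: 12  (via 257)
210: 17  (via 229)
202: 20  (via 257)
220: 23  (via 202)
232: 27  (via 210)
244: 29  (via 229)
Shortest route: 228–257–229–244 = 29 s.

29 s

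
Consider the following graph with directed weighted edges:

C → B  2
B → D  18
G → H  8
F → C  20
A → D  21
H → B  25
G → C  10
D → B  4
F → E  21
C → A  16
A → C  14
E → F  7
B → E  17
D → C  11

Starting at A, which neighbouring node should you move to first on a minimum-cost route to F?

Candidate routes:
A → C → B → E → F: 14+2+17+7 = 40
A → D → B → E → F: 21+4+17+7 = 49
A → D → C → B → E → F: 21+11+2+17+7 = 58
The minimum is 40 via A → C → B → E → F.
So from A the first move is to C.

C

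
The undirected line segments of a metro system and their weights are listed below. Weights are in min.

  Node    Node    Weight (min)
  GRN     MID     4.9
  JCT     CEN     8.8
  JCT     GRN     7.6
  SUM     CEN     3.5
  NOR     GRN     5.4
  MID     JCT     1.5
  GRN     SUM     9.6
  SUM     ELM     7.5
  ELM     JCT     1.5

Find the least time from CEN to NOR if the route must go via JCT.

20.6 min

Shortest CEN→JCT: CEN → JCT = 8.8
Shortest JCT→NOR: JCT → MID → GRN → NOR = 11.8
Total via JCT: 8.8 + 11.8 = 20.6 min.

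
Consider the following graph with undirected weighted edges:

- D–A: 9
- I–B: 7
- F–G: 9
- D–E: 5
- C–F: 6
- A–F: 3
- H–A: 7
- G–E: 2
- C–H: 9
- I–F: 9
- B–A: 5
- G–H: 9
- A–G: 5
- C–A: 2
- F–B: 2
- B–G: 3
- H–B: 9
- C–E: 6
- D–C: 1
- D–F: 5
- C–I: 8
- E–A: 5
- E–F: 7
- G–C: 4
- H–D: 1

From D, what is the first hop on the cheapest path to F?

Candidate routes:
D–C–F: 1+6 = 7
D–C–A–F: 1+2+3 = 6
D–C–A–B–F: 1+2+5+2 = 10
D–F: 5 = 5
Cheapest is D–F at 5.
So from D the first move is to F.

F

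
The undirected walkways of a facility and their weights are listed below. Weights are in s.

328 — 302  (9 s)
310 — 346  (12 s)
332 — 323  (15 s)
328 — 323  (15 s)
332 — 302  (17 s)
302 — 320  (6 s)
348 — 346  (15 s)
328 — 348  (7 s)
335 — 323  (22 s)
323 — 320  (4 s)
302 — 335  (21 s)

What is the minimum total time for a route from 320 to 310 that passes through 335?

90 s

Best 320 to 335: 320 → 323 → 335 costing 26
Best 335 to 310: 335 → 302 → 328 → 348 → 346 → 310 costing 64
Total via 335: 26 + 64 = 90 s.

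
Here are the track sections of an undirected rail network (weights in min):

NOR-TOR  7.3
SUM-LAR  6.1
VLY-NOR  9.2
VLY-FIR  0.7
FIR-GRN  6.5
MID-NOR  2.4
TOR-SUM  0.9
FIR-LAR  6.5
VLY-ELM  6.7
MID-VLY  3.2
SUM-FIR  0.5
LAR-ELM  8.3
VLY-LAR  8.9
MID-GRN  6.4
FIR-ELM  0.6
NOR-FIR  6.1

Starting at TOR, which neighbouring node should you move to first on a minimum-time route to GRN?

Candidate routes:
TOR - SUM - FIR - VLY - MID - GRN: 0.9+0.5+0.7+3.2+6.4 = 11.7
TOR - SUM - FIR - GRN: 0.9+0.5+6.5 = 7.9
TOR - SUM - FIR - NOR - MID - GRN: 0.9+0.5+6.1+2.4+6.4 = 16.3
TOR - NOR - MID - GRN: 7.3+2.4+6.4 = 16.1
The minimum is 7.9 min via TOR - SUM - FIR - GRN.
So from TOR the first move is to SUM.

SUM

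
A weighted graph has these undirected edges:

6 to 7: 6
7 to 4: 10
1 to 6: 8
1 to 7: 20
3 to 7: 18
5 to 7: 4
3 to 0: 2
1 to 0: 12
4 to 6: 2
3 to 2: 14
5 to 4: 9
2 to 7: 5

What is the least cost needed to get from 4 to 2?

13

Enumerating some paths:
4 → 5 → 7 → 2: 9+4+5 = 18
4 → 7 → 2: 10+5 = 15
4 → 6 → 7 → 2: 2+6+5 = 13
Cheapest is 4 → 6 → 7 → 2 at 13.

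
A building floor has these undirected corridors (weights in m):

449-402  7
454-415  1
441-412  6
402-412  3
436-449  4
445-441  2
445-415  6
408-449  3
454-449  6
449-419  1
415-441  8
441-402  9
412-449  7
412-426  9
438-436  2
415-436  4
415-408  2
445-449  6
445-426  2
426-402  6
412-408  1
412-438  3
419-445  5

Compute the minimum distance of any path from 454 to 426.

Shortest distances from 454:
454: 0
415: 1  (via 454)
408: 3  (via 415)
412: 4  (via 408)
436: 5  (via 415)
449: 6  (via 454)
438: 7  (via 412)
402: 7  (via 412)
419: 7  (via 449)
445: 7  (via 415)
441: 9  (via 415)
426: 9  (via 445)
Shortest route: 454 → 415 → 445 → 426 = 9 m.

9 m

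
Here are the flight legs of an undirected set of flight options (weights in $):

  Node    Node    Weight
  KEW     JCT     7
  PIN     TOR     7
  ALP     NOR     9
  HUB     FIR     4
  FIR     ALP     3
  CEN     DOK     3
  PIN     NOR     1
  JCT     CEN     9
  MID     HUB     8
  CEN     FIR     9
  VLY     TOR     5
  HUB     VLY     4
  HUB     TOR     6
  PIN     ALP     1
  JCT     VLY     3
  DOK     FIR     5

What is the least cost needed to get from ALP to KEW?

Enumerating some paths:
ALP - PIN - TOR - VLY - JCT - KEW: 1+7+5+3+7 = 23
ALP - PIN - TOR - HUB - VLY - JCT - KEW: 1+7+6+4+3+7 = 28
ALP - FIR - DOK - CEN - JCT - KEW: 3+5+3+9+7 = 27
ALP - FIR - HUB - VLY - JCT - KEW: 3+4+4+3+7 = 21
The minimum is $21 via ALP - FIR - HUB - VLY - JCT - KEW.

$21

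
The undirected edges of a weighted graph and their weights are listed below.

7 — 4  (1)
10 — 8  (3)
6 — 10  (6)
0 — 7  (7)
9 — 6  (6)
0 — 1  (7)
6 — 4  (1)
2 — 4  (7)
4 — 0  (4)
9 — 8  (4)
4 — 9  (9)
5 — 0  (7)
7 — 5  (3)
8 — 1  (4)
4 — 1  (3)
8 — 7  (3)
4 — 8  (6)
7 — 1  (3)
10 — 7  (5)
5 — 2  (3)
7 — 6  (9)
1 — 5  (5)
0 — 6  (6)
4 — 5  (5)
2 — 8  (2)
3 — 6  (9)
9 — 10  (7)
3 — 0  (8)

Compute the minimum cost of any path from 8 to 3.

Running Dijkstra from 8:
8: 0
2: 2  (via 8)
7: 3  (via 8)
10: 3  (via 8)
1: 4  (via 8)
4: 4  (via 7)
9: 4  (via 8)
5: 5  (via 2)
6: 5  (via 4)
0: 8  (via 4)
3: 14  (via 6)
Shortest route: 8 → 7 → 4 → 6 → 3 = 14.

14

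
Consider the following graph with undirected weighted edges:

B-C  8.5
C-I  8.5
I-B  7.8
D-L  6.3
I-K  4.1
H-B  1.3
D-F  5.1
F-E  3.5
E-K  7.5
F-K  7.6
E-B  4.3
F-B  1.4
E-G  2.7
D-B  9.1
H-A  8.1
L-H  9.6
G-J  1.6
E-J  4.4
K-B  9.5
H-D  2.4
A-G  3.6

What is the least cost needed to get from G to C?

15.5

Enumerating some paths:
G - E - F - B - C: 2.7+3.5+1.4+8.5 = 16.1
G - E - B - C: 2.7+4.3+8.5 = 15.5
The minimum is 15.5 via G - E - B - C.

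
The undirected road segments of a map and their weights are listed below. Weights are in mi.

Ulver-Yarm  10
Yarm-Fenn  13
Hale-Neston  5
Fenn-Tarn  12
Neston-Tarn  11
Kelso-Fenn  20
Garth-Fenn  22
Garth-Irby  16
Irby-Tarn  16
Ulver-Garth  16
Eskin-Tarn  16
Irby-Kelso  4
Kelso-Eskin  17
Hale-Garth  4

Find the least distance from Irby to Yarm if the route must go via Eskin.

Best Irby to Eskin: Irby → Kelso → Eskin costing 21
Shortest Eskin→Yarm: Eskin → Tarn → Fenn → Yarm = 41
Total via Eskin: 21 + 41 = 62 mi.

62 mi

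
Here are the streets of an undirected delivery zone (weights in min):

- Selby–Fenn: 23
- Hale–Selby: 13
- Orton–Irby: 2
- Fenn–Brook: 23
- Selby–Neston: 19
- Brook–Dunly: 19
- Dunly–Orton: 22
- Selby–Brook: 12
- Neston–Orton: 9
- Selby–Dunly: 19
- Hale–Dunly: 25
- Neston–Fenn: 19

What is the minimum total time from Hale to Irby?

Candidate routes:
Hale–Selby–Dunly–Orton–Irby: 13+19+22+2 = 56
Hale–Selby–Neston–Orton–Irby: 13+19+9+2 = 43
Hale–Dunly–Orton–Irby: 25+22+2 = 49
The minimum is 43 min via Hale–Selby–Neston–Orton–Irby.

43 min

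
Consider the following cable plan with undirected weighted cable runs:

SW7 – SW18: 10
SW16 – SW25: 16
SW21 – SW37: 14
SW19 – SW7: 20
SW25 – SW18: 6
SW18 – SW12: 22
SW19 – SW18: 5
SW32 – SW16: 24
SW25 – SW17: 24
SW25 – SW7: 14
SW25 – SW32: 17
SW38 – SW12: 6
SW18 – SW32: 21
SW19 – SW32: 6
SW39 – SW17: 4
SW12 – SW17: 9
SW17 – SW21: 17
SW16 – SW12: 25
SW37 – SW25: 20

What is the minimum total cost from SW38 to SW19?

Settle nodes by increasing distance from SW38:
SW38: 0
SW12: 6  (via SW38)
SW17: 15  (via SW12)
SW39: 19  (via SW17)
SW18: 28  (via SW12)
SW16: 31  (via SW12)
SW21: 32  (via SW17)
SW19: 33  (via SW18)
Shortest route: SW38 → SW12 → SW18 → SW19 = 33.

33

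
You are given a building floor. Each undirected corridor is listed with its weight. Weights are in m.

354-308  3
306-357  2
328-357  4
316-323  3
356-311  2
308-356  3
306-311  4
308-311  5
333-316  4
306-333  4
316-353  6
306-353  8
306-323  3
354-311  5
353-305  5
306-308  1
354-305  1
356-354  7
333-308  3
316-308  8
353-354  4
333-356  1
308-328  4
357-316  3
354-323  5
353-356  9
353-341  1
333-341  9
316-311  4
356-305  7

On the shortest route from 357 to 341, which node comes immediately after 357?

Compare a few routes:
357 → 316 → 353 → 341: 3+6+1 = 10
357 → 306 → 308 → 354 → 305 → 353 → 341: 2+1+3+1+5+1 = 13
357 → 306 → 353 → 341: 2+8+1 = 11
357 → 306 → 308 → 354 → 353 → 341: 2+1+3+4+1 = 11
Cheapest is 357 → 316 → 353 → 341 at 10 m.
So from 357 the first move is to 316.

316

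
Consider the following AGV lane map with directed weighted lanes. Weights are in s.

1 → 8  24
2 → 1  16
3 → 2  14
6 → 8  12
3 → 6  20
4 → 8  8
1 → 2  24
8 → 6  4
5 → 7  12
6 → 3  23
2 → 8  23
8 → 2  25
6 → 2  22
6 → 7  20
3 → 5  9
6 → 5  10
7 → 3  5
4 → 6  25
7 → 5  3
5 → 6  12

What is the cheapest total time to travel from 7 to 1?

Settle nodes by increasing distance from 7:
7: 0
5: 3  (via 7)
3: 5  (via 7)
6: 15  (via 5)
2: 19  (via 3)
8: 27  (via 6)
1: 35  (via 2)
Shortest route: 7 → 3 → 2 → 1 = 35 s.

35 s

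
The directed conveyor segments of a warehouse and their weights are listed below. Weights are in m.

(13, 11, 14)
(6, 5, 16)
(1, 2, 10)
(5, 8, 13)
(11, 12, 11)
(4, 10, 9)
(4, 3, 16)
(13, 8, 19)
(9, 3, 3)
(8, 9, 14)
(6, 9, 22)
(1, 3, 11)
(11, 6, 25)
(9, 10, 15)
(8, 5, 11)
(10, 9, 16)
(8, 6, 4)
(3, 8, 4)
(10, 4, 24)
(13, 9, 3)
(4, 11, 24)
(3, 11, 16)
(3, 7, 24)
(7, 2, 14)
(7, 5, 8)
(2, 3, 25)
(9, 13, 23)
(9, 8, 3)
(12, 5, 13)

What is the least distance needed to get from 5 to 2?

68 m

Enumerating some paths:
5 - 8 - 9 - 3 - 7 - 2: 13+14+3+24+14 = 68
5 - 8 - 6 - 9 - 3 - 7 - 2: 13+4+22+3+24+14 = 80
5 - 8 - 9 - 10 - 4 - 3 - 7 - 2: 13+14+15+24+16+24+14 = 120
5 - 8 - 6 - 9 - 10 - 4 - 3 - 7 - 2: 13+4+22+15+24+16+24+14 = 132
Cheapest is 5 - 8 - 9 - 3 - 7 - 2 at 68 m.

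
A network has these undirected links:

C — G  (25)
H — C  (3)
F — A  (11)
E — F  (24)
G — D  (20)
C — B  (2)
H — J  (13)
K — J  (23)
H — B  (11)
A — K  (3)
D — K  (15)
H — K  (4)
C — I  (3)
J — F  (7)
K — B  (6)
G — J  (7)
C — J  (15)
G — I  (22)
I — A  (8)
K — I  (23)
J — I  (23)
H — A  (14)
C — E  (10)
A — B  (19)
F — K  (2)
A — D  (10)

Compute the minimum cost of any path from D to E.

Running Dijkstra from D:
D: 0
A: 10  (via D)
K: 13  (via A)
F: 15  (via K)
H: 17  (via K)
I: 18  (via A)
B: 19  (via K)
C: 20  (via H)
G: 20  (via D)
J: 22  (via F)
E: 30  (via C)
Shortest route: D → A → K → H → C → E = 30.

30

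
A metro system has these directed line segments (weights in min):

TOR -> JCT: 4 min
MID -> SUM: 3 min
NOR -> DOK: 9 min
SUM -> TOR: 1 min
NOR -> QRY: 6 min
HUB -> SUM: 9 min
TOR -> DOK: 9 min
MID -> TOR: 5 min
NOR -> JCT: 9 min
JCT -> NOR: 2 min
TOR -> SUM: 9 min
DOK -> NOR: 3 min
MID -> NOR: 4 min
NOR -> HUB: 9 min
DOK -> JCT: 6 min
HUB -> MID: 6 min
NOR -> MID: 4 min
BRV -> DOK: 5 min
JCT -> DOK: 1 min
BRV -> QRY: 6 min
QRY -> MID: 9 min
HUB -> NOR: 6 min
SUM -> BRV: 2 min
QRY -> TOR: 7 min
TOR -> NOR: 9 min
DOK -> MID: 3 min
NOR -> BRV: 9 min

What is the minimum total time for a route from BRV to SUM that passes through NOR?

Best BRV to NOR: BRV–DOK–NOR costing 8
Best NOR to SUM: NOR–MID–SUM costing 7
Total via NOR: 8 + 7 = 15 min.

15 min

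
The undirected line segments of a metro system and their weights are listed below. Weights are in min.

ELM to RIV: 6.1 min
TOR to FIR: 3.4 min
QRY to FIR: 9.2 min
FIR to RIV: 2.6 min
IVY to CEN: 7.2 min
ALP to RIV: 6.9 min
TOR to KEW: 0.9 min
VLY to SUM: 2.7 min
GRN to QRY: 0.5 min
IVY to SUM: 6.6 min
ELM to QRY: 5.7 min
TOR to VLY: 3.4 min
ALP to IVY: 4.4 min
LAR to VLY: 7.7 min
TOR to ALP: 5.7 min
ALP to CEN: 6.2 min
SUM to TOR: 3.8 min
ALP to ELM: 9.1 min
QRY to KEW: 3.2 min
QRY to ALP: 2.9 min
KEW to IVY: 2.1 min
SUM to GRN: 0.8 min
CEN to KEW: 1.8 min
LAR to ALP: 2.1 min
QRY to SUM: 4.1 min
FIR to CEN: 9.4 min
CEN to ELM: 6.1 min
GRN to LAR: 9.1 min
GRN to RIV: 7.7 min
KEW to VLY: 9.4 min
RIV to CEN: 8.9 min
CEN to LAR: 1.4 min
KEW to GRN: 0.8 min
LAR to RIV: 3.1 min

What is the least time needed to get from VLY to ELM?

Compare a few routes:
VLY → TOR → KEW → GRN → QRY → ELM: 3.4+0.9+0.8+0.5+5.7 = 11.3
VLY → SUM → GRN → QRY → ELM: 2.7+0.8+0.5+5.7 = 9.7
Cheapest is VLY → SUM → GRN → QRY → ELM at 9.7 min.

9.7 min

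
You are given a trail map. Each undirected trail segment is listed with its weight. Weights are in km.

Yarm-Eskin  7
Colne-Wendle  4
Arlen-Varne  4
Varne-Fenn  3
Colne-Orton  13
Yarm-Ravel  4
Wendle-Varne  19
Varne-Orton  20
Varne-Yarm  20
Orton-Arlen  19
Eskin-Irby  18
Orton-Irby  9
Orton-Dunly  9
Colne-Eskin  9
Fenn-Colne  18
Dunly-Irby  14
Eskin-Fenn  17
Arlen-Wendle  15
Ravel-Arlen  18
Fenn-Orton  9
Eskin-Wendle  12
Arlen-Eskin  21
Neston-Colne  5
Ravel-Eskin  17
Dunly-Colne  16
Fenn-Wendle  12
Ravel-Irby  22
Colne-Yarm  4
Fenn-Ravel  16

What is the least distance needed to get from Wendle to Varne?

15 km

Compare a few routes:
Wendle → Arlen → Varne: 15+4 = 19
Wendle → Varne: 19 = 19
Wendle → Fenn → Varne: 12+3 = 15
Wendle → Colne → Fenn → Varne: 4+18+3 = 25
Cheapest is Wendle → Fenn → Varne at 15 km.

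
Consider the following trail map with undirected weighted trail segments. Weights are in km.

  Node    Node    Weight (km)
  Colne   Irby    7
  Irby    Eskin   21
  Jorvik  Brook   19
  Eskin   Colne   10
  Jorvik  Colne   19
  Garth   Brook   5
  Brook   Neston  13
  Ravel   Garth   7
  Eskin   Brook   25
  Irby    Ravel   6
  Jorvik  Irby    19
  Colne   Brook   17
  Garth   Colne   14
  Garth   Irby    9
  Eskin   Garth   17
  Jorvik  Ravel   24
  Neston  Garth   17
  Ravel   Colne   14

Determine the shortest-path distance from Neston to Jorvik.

32 km

Enumerating some paths:
Neston - Brook - Jorvik: 13+19 = 32
Neston - Garth - Brook - Jorvik: 17+5+19 = 41
Neston - Garth - Irby - Jorvik: 17+9+19 = 45
The minimum is 32 km via Neston - Brook - Jorvik.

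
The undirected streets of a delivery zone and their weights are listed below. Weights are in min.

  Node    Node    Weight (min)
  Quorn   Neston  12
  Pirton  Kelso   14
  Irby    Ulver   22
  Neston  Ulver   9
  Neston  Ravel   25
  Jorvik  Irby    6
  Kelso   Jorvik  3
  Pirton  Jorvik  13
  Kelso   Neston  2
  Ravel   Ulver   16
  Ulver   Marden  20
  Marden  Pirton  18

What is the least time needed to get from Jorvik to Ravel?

30 min

Enumerating some paths:
Jorvik–Kelso–Neston–Ravel: 3+2+25 = 30
Jorvik–Irby–Ulver–Ravel: 6+22+16 = 44
Jorvik–Pirton–Kelso–Neston–Ravel: 13+14+2+25 = 54
The minimum is 30 min via Jorvik–Kelso–Neston–Ravel.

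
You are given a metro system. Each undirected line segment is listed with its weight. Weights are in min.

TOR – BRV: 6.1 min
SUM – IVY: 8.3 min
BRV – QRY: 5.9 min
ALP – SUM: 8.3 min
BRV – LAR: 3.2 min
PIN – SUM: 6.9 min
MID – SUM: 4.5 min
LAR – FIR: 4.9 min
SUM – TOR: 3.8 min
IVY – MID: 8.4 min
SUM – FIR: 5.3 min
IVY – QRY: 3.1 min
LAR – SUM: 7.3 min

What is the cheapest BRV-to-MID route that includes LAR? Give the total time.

Best BRV to LAR: BRV → LAR costing 3.2
Shortest LAR→MID: LAR → SUM → MID = 11.8
Total via LAR: 3.2 + 11.8 = 15 min.

15 min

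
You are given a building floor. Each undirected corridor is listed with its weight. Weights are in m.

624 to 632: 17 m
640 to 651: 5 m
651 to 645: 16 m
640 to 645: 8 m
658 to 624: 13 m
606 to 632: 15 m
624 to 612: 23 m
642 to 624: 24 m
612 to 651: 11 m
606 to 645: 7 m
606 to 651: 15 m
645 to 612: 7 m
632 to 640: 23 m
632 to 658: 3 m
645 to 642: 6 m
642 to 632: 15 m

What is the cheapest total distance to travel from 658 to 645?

24 m

Shortest distances from 658:
658: 0
632: 3  (via 658)
624: 13  (via 658)
642: 18  (via 632)
606: 18  (via 632)
645: 24  (via 642)
Shortest route: 658–632–642–645 = 24 m.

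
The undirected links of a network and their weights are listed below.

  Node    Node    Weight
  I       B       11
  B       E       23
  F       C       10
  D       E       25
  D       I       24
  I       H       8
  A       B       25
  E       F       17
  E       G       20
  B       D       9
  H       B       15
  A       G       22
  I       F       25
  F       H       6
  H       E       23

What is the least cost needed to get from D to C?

40

Enumerating some paths:
D → I → H → F → C: 24+8+6+10 = 48
D → B → H → F → C: 9+15+6+10 = 40
D → B → I → H → F → C: 9+11+8+6+10 = 44
Cheapest is D → B → H → F → C at 40.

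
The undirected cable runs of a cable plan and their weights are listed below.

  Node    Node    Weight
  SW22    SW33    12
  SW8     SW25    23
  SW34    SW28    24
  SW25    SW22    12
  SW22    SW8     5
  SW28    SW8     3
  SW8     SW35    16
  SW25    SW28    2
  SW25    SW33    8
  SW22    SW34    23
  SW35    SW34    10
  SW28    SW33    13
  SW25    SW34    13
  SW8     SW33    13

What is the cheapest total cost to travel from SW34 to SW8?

Settle nodes by increasing distance from SW34:
SW34: 0
SW35: 10  (via SW34)
SW25: 13  (via SW34)
SW28: 15  (via SW25)
SW8: 18  (via SW28)
Shortest route: SW34 → SW25 → SW28 → SW8 = 18.

18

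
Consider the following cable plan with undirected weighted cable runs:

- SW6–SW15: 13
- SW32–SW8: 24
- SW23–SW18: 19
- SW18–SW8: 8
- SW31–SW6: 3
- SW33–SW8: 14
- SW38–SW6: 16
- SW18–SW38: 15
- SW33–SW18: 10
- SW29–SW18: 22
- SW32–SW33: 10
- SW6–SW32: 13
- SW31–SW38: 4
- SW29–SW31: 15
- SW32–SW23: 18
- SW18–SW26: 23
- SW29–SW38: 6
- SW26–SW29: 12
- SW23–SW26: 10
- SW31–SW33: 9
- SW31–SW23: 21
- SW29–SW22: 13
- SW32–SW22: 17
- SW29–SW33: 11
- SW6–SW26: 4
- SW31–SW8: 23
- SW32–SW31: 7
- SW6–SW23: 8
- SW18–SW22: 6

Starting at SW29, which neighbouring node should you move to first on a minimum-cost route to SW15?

Compare a few routes:
SW29 - SW26 - SW6 - SW15: 12+4+13 = 29
SW29 - SW38 - SW31 - SW6 - SW15: 6+4+3+13 = 26
SW29 - SW31 - SW6 - SW15: 15+3+13 = 31
The minimum is 26 via SW29 - SW38 - SW31 - SW6 - SW15.
So from SW29 the first move is to SW38.

SW38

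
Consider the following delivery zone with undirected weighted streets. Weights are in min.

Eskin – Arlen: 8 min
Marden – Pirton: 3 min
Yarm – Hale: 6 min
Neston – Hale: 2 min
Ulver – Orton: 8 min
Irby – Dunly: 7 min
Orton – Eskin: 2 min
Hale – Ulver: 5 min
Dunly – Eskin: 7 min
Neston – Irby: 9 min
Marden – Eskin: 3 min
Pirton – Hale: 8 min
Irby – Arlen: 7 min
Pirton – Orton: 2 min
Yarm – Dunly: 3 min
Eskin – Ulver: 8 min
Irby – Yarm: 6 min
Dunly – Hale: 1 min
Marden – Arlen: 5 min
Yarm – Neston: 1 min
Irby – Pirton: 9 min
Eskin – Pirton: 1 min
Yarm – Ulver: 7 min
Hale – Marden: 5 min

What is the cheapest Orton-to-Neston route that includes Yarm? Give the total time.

13 min

Shortest Orton→Yarm: Orton–Eskin–Dunly–Yarm = 12
Shortest Yarm→Neston: Yarm–Neston = 1
Total via Yarm: 12 + 1 = 13 min.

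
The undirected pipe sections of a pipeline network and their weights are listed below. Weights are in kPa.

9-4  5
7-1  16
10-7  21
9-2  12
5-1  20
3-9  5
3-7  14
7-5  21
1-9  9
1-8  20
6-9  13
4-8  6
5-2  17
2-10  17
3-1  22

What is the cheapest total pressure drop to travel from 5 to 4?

Compare a few routes:
5 - 7 - 3 - 9 - 4: 21+14+5+5 = 45
5 - 1 - 8 - 4: 20+20+6 = 46
5 - 2 - 9 - 4: 17+12+5 = 34
The minimum is 34 kPa via 5 - 2 - 9 - 4.

34 kPa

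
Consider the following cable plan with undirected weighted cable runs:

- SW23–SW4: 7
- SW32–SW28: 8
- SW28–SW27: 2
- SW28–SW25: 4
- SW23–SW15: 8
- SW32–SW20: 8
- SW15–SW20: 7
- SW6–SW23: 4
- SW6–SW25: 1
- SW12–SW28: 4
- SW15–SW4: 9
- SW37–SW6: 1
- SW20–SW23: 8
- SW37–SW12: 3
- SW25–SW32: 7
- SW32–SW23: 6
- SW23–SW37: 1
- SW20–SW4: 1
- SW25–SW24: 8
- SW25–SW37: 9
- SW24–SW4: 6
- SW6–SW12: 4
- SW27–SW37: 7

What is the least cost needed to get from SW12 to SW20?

Settle nodes by increasing distance from SW12:
SW12: 0
SW37: 3  (via SW12)
SW28: 4  (via SW12)
SW6: 4  (via SW12)
SW23: 4  (via SW37)
SW25: 5  (via SW6)
SW27: 6  (via SW28)
SW32: 10  (via SW23)
SW4: 11  (via SW23)
SW15: 12  (via SW23)
SW20: 12  (via SW23)
Shortest route: SW12 → SW37 → SW23 → SW20 = 12.

12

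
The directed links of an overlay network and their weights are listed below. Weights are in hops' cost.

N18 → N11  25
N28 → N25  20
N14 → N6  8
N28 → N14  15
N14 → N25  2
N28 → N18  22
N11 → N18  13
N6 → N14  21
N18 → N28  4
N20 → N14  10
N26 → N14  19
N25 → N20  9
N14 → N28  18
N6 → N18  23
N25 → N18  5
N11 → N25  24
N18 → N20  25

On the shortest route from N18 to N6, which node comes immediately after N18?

Candidate routes:
N18 → N28 → N14 → N6: 4+15+8 = 27
N18 → N20 → N14 → N6: 25+10+8 = 43
N18 → N28 → N25 → N20 → N14 → N6: 4+20+9+10+8 = 51
Cheapest is N18 → N28 → N14 → N6 at 27 hops' cost.
So from N18 the first move is to N28.

N28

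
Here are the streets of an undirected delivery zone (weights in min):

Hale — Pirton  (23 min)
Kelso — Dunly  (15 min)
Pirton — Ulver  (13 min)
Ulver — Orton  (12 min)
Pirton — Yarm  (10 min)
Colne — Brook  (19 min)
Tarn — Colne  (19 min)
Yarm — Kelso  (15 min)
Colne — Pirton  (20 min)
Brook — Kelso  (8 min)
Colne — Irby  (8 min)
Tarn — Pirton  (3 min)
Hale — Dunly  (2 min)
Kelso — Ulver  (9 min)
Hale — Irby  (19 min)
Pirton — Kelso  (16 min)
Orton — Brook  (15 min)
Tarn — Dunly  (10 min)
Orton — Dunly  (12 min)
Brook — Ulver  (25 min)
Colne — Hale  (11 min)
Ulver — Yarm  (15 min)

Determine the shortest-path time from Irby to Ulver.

41 min

Shortest distances from Irby:
Irby: 0
Colne: 8  (via Irby)
Hale: 19  (via Irby)
Dunly: 21  (via Hale)
Tarn: 27  (via Colne)
Brook: 27  (via Colne)
Pirton: 28  (via Colne)
Orton: 33  (via Dunly)
Kelso: 35  (via Brook)
Yarm: 38  (via Pirton)
Ulver: 41  (via Pirton)
Shortest route: Irby–Colne–Pirton–Ulver = 41 min.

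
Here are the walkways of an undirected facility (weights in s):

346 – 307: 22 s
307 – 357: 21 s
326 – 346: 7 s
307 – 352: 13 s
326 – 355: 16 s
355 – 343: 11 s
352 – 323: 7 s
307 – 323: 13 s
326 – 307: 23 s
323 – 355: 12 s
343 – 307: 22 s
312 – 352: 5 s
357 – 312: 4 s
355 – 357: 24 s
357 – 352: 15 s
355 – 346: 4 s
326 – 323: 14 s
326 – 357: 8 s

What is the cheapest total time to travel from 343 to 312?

34 s

Shortest distances from 343:
343: 0
355: 11  (via 343)
346: 15  (via 355)
326: 22  (via 346)
307: 22  (via 343)
323: 23  (via 355)
352: 30  (via 323)
357: 30  (via 326)
312: 34  (via 357)
Shortest route: 343 → 355 → 346 → 326 → 357 → 312 = 34 s.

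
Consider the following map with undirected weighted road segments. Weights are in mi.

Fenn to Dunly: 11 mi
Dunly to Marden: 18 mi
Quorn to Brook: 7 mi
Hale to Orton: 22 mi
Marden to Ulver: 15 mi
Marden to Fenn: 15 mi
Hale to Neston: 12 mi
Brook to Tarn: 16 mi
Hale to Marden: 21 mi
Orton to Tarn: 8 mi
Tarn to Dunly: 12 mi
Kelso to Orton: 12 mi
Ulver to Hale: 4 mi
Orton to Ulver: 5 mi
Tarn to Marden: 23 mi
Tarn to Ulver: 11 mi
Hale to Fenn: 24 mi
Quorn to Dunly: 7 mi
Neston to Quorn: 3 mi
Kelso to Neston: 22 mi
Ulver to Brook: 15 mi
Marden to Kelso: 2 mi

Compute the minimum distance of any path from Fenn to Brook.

25 mi

Candidate routes:
Fenn → Dunly → Quorn → Brook: 11+7+7 = 25
Fenn → Dunly → Tarn → Brook: 11+12+16 = 39
Fenn → Hale → Ulver → Brook: 24+4+15 = 43
Cheapest is Fenn → Dunly → Quorn → Brook at 25 mi.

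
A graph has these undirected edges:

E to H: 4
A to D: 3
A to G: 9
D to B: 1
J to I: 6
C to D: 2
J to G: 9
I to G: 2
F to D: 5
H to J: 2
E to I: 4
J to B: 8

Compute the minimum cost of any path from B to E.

Compare a few routes:
B - J - I - E: 8+6+4 = 18
B - J - H - E: 8+2+4 = 14
Cheapest is B - J - H - E at 14.

14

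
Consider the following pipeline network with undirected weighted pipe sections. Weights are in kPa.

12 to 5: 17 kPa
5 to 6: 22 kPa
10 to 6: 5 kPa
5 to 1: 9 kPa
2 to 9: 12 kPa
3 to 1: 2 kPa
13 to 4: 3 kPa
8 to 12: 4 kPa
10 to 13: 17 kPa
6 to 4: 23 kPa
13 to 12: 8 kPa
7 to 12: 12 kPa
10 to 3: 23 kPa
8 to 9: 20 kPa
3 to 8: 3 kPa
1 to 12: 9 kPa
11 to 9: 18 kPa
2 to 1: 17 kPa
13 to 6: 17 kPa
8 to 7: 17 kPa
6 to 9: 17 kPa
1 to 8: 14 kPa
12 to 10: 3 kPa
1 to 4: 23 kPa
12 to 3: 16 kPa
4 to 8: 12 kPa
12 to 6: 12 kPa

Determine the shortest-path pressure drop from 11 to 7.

54 kPa

Enumerating some paths:
11–9–8–12–7: 18+20+4+12 = 54
11–9–6–10–12–7: 18+17+5+3+12 = 55
Cheapest is 11–9–8–12–7 at 54 kPa.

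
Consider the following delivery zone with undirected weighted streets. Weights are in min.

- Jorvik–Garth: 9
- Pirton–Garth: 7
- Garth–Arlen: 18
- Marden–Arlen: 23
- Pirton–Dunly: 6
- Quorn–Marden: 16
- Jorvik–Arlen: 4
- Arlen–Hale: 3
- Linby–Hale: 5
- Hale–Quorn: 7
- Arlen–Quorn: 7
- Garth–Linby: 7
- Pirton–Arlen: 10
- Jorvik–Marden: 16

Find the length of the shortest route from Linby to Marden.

Compare a few routes:
Linby → Hale → Quorn → Marden: 5+7+16 = 28
Linby → Hale → Arlen → Marden: 5+3+23 = 31
The minimum is 28 min via Linby → Hale → Quorn → Marden.

28 min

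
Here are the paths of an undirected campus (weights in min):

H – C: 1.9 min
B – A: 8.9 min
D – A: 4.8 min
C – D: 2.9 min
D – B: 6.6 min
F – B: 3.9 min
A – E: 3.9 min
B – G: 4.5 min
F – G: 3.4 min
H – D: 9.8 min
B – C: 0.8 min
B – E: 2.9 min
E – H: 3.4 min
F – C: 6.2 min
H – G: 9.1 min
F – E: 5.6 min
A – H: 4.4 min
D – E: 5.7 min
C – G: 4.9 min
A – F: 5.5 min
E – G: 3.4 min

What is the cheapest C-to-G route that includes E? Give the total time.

7.1 min

Best C to E: C–B–E costing 3.7
Best E to G: E–G costing 3.4
Total via E: 3.7 + 3.4 = 7.1 min.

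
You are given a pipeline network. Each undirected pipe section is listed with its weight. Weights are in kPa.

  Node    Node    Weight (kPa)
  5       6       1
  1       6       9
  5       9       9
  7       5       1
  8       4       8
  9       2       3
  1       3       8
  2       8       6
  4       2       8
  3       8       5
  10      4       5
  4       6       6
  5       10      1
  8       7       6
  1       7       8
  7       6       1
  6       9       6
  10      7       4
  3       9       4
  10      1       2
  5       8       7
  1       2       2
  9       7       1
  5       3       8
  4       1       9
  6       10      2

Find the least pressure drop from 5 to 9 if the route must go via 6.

3 kPa

Best 5 to 6: 5–6 costing 1
Best 6 to 9: 6–7–9 costing 2
Total via 6: 1 + 2 = 3 kPa.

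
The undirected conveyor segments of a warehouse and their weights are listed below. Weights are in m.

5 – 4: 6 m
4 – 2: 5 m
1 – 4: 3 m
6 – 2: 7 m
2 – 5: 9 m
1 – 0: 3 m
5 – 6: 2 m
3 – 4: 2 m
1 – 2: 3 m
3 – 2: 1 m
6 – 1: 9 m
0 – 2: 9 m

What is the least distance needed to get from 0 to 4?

6 m

Candidate routes:
0 → 1 → 2 → 4: 3+3+5 = 11
0 → 1 → 4: 3+3 = 6
0 → 1 → 2 → 3 → 4: 3+3+1+2 = 9
Cheapest is 0 → 1 → 4 at 6 m.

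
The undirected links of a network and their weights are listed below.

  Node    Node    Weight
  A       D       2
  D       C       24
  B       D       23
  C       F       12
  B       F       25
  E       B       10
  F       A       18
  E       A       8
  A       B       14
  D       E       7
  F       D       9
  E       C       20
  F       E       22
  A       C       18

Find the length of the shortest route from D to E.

7

Shortest distances from D:
D: 0
A: 2  (via D)
E: 7  (via D)
Shortest route: D–E = 7.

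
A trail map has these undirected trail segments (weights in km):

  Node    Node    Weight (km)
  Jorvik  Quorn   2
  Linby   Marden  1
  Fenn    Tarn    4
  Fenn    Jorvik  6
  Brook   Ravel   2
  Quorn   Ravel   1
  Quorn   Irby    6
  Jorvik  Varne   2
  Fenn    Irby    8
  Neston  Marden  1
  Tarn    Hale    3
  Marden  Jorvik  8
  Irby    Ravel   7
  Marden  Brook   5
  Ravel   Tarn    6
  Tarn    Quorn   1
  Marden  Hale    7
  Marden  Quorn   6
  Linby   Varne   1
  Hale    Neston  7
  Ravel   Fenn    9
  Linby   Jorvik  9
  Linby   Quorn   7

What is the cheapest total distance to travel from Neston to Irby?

13 km

Running Dijkstra from Neston:
Neston: 0
Marden: 1  (via Neston)
Linby: 2  (via Marden)
Varne: 3  (via Linby)
Jorvik: 5  (via Varne)
Brook: 6  (via Marden)
Quorn: 7  (via Marden)
Hale: 7  (via Neston)
Ravel: 8  (via Brook)
Tarn: 8  (via Quorn)
Fenn: 11  (via Jorvik)
Irby: 13  (via Quorn)
Shortest route: Neston → Marden → Quorn → Irby = 13 km.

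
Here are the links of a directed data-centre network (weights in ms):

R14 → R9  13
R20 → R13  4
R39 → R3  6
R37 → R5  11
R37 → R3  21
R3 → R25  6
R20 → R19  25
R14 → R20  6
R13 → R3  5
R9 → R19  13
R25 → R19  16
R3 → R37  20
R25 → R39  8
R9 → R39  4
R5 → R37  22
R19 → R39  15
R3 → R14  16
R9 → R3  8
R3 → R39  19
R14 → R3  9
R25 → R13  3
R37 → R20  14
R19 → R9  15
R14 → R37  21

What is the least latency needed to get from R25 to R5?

39 ms

Shortest distances from R25:
R25: 0
R13: 3  (via R25)
R3: 8  (via R13)
R39: 8  (via R25)
R19: 16  (via R25)
R14: 24  (via R3)
R37: 28  (via R3)
R20: 30  (via R14)
R9: 31  (via R19)
R5: 39  (via R37)
Shortest route: R25 → R13 → R3 → R37 → R5 = 39 ms.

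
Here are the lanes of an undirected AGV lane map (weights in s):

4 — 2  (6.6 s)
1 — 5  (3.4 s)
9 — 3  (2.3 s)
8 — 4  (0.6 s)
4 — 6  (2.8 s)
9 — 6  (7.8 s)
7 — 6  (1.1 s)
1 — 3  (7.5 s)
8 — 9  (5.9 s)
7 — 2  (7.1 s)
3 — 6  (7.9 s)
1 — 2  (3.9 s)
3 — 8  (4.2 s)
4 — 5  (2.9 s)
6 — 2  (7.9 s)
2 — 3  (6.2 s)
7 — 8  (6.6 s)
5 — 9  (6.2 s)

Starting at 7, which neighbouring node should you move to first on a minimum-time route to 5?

Enumerating some paths:
7 → 8 → 4 → 5: 6.6+0.6+2.9 = 10.1
7 → 6 → 9 → 5: 1.1+7.8+6.2 = 15.1
7 → 6 → 4 → 5: 1.1+2.8+2.9 = 6.8
7 → 2 → 1 → 5: 7.1+3.9+3.4 = 14.4
Cheapest is 7 → 6 → 4 → 5 at 6.8 s.
So from 7 the first move is to 6.

6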